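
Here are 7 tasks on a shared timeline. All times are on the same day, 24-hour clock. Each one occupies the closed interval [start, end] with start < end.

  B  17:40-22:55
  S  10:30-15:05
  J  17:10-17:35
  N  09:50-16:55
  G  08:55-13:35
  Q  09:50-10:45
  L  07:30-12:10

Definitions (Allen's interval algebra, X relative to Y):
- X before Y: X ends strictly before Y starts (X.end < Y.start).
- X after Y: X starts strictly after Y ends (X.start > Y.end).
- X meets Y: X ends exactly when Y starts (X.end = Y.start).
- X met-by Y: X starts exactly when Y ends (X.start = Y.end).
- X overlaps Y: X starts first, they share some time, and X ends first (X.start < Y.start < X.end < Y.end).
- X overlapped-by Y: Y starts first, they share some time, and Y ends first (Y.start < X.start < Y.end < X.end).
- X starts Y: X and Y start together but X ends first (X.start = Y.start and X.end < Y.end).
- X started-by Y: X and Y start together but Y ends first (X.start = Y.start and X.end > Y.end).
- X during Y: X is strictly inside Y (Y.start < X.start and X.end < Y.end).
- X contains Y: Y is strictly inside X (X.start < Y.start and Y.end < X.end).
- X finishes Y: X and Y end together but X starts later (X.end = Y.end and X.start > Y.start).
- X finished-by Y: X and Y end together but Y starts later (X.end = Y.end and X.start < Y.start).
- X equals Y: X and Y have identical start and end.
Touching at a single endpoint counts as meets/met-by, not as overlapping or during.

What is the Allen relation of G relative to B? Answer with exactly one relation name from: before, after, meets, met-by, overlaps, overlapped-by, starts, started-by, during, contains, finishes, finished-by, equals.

G = [08:55, 13:35]; B = [17:40, 22:55].
Compare endpoints: G.start < B.start, G.start < B.end, G.end < B.start, G.end < B.end.
That pattern is 'before'.

before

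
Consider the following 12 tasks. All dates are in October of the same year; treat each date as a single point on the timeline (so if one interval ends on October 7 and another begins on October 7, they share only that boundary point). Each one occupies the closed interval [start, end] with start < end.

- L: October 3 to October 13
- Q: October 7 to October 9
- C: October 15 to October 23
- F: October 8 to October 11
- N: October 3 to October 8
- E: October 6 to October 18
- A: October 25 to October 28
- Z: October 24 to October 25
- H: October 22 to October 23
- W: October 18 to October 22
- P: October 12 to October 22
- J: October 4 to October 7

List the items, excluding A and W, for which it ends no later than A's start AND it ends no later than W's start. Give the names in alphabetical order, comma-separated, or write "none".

E, F, J, L, N, Q

Conditions: its end is no later than A's start (X.end <= October 25) AND its end is no later than W's start (X.end <= October 18).
C: end October 23 <= October 25? ✓; end October 23 <= October 18? ✗ → no.
E: end October 18 <= October 25? ✓; end October 18 <= October 18? ✓ → yes.
F: end October 11 <= October 25? ✓; end October 11 <= October 18? ✓ → yes.
H: end October 23 <= October 25? ✓; end October 23 <= October 18? ✗ → no.
J: end October 7 <= October 25? ✓; end October 7 <= October 18? ✓ → yes.
L: end October 13 <= October 25? ✓; end October 13 <= October 18? ✓ → yes.
N: end October 8 <= October 25? ✓; end October 8 <= October 18? ✓ → yes.
P: end October 22 <= October 25? ✓; end October 22 <= October 18? ✗ → no.
Q: end October 9 <= October 25? ✓; end October 9 <= October 18? ✓ → yes.
Z: end October 25 <= October 25? ✓; end October 25 <= October 18? ✗ → no.
Result: E, F, J, L, N, Q.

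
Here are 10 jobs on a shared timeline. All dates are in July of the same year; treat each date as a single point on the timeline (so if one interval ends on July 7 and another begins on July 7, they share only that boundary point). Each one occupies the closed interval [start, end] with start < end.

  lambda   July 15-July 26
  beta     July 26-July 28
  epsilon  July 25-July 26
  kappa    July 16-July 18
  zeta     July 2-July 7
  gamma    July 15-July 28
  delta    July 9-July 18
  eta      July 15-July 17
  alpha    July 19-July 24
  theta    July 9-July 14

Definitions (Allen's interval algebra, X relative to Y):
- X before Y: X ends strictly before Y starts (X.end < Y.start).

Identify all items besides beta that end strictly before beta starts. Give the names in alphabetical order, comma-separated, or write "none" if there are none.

alpha, delta, eta, kappa, theta, zeta

Target beta = [July 26, July 28].
alpha [July 19, July 24] → before → yes.
delta [July 9, July 18] → before → yes.
epsilon [July 25, July 26] → meets → no.
eta [July 15, July 17] → before → yes.
gamma [July 15, July 28] → finished-by → no.
kappa [July 16, July 18] → before → yes.
lambda [July 15, July 26] → meets → no.
theta [July 9, July 14] → before → yes.
zeta [July 2, July 7] → before → yes.
Result: alpha, delta, eta, kappa, theta, zeta.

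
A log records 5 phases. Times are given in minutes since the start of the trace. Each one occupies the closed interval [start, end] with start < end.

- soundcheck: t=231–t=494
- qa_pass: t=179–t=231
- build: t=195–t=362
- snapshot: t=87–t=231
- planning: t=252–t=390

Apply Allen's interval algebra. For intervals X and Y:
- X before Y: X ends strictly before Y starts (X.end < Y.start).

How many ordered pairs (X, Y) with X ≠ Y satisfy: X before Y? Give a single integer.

Checking all 20 ordered pairs for relation 'before'; matching pairs in alphabetical order:
(qa_pass, planning): qa_pass before planning ✓
(snapshot, planning): snapshot before planning ✓
Count: 2.

2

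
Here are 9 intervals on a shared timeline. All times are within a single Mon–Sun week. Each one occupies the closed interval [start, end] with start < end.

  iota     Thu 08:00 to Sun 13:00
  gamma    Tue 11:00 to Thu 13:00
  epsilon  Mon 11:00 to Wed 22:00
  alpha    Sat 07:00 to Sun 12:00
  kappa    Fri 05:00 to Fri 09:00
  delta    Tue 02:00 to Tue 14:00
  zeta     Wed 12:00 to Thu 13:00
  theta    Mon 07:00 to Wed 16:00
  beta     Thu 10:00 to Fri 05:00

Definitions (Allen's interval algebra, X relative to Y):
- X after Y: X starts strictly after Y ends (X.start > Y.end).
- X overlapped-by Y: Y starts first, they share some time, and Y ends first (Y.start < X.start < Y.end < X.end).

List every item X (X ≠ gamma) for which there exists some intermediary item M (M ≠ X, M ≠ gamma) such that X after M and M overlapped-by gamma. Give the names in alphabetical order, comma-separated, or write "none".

Target gamma = [Tue 11:00, Thu 13:00].
Intermediaries M with M overlapped-by gamma: beta, iota.
Via beta — items with X after beta: alpha.
Via iota — items with X after iota: none.
Union: alpha.

alpha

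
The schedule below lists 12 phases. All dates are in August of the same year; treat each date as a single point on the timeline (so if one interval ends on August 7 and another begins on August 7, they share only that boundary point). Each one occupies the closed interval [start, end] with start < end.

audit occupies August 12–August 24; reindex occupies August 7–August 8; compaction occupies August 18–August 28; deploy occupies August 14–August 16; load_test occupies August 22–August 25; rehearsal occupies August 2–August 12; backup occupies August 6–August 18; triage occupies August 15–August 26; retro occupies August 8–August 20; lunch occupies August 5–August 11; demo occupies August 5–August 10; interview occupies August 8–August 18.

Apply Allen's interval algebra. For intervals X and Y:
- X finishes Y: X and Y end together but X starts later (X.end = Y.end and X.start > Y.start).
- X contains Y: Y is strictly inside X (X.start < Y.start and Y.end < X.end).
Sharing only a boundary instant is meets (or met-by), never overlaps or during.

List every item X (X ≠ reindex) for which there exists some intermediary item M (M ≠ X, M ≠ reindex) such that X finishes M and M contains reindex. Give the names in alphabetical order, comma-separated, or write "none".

Target reindex = [August 7, August 8].
Intermediaries M with M contains reindex: backup, demo, lunch, rehearsal.
Via backup — items with X finishes backup: interview.
Via demo — items with X finishes demo: none.
Via lunch — items with X finishes lunch: none.
Via rehearsal — items with X finishes rehearsal: none.
Union: interview.

interview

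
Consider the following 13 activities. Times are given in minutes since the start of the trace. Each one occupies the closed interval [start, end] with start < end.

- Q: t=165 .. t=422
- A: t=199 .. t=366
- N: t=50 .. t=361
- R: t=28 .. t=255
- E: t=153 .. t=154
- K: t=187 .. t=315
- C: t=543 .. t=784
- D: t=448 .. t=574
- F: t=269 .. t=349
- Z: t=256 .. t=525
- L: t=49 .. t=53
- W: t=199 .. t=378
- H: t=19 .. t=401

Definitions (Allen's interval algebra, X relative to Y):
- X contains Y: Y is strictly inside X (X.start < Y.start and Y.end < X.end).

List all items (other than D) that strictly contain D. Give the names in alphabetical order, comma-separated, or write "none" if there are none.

Target D = [t=448, t=574].
A [t=199, t=366] → before → no.
C [t=543, t=784] → overlapped-by → no.
E [t=153, t=154] → before → no.
F [t=269, t=349] → before → no.
H [t=19, t=401] → before → no.
K [t=187, t=315] → before → no.
L [t=49, t=53] → before → no.
N [t=50, t=361] → before → no.
Q [t=165, t=422] → before → no.
R [t=28, t=255] → before → no.
W [t=199, t=378] → before → no.
Z [t=256, t=525] → overlaps → no.
Result: none.

none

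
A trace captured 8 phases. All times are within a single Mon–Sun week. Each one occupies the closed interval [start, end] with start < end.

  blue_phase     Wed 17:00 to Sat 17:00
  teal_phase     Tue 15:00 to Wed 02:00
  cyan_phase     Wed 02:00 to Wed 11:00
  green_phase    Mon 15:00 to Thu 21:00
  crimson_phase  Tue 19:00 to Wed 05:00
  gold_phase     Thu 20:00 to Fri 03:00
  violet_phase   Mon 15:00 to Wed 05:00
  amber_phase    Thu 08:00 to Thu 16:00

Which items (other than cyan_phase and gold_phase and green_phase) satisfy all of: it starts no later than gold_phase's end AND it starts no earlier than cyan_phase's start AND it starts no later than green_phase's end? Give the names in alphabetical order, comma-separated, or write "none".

Conditions: its start is no later than gold_phase's end (X.start <= Fri 03:00) AND its start is no earlier than cyan_phase's start (X.start >= Wed 02:00) AND its start is no later than green_phase's end (X.start <= Thu 21:00).
amber_phase: start Thu 08:00 <= Fri 03:00? ✓; start Thu 08:00 >= Wed 02:00? ✓; start Thu 08:00 <= Thu 21:00? ✓ → yes.
blue_phase: start Wed 17:00 <= Fri 03:00? ✓; start Wed 17:00 >= Wed 02:00? ✓; start Wed 17:00 <= Thu 21:00? ✓ → yes.
crimson_phase: start Tue 19:00 <= Fri 03:00? ✓; start Tue 19:00 >= Wed 02:00? ✗; start Tue 19:00 <= Thu 21:00? ✓ → no.
teal_phase: start Tue 15:00 <= Fri 03:00? ✓; start Tue 15:00 >= Wed 02:00? ✗; start Tue 15:00 <= Thu 21:00? ✓ → no.
violet_phase: start Mon 15:00 <= Fri 03:00? ✓; start Mon 15:00 >= Wed 02:00? ✗; start Mon 15:00 <= Thu 21:00? ✓ → no.
Result: amber_phase, blue_phase.

amber_phase, blue_phase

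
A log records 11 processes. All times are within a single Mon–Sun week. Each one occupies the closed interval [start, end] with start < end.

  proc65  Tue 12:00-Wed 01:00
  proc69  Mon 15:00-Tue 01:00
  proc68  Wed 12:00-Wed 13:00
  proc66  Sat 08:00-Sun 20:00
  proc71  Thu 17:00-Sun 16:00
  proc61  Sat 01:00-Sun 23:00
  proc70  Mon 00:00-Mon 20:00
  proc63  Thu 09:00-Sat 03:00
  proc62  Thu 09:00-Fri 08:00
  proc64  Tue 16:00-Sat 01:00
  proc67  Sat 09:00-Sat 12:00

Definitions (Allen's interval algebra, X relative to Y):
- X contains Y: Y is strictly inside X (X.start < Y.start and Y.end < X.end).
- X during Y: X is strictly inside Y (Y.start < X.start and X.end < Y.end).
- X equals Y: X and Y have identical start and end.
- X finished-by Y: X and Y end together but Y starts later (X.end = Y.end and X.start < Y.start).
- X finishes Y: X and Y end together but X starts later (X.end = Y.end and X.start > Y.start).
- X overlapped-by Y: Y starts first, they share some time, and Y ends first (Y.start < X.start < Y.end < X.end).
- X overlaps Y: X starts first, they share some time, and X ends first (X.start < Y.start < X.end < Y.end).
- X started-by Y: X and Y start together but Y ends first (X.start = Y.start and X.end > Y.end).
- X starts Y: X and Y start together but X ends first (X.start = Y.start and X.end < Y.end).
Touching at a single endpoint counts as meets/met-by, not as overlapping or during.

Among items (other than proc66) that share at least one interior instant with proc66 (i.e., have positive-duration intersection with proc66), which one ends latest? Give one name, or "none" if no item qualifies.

proc61

Target proc66 = [Sat 08:00, Sun 20:00].
proc61 [Sat 01:00, Sun 23:00] → contains → candidate.
proc62 [Thu 09:00, Fri 08:00] → before → excluded.
proc63 [Thu 09:00, Sat 03:00] → before → excluded.
proc64 [Tue 16:00, Sat 01:00] → before → excluded.
proc65 [Tue 12:00, Wed 01:00] → before → excluded.
proc67 [Sat 09:00, Sat 12:00] → during → candidate.
proc68 [Wed 12:00, Wed 13:00] → before → excluded.
proc69 [Mon 15:00, Tue 01:00] → before → excluded.
proc70 [Mon 00:00, Mon 20:00] → before → excluded.
proc71 [Thu 17:00, Sun 16:00] → overlaps → candidate.
Among candidates, latest end is Sun 23:00 → proc61.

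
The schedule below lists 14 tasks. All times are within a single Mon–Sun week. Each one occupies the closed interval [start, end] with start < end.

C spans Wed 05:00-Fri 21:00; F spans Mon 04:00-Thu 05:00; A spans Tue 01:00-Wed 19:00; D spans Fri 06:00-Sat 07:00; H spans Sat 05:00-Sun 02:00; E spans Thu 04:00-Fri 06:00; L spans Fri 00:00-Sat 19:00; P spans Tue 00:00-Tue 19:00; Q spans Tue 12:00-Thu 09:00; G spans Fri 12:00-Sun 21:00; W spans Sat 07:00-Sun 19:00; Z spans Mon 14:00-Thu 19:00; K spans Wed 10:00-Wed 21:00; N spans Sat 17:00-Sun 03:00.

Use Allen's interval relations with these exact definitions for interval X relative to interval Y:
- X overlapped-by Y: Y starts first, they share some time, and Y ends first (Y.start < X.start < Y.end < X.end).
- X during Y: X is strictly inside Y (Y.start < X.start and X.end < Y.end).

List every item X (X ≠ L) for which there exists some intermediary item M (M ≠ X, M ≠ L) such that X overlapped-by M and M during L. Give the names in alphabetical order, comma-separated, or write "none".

G, H

Target L = [Fri 00:00, Sat 19:00].
Intermediaries M with M during L: D.
Via D — items with X overlapped-by D: G, H.
Union: G, H.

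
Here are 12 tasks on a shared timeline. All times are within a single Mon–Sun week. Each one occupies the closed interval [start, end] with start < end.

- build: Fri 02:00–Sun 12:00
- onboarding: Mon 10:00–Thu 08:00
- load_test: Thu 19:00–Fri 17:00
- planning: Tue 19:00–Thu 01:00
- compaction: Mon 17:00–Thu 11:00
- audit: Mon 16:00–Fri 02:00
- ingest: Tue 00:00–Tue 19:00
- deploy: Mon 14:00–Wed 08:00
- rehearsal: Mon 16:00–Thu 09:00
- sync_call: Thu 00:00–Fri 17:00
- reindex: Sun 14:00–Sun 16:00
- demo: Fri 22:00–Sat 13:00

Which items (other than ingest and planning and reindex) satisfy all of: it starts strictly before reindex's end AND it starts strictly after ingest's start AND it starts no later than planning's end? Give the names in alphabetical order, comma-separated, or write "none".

sync_call

Conditions: its start is strictly before reindex's end (X.start < Sun 16:00) AND its start is strictly after ingest's start (X.start > Tue 00:00) AND its start is no later than planning's end (X.start <= Thu 01:00).
audit: start Mon 16:00 < Sun 16:00? ✓; start Mon 16:00 > Tue 00:00? ✗; start Mon 16:00 <= Thu 01:00? ✓ → no.
build: start Fri 02:00 < Sun 16:00? ✓; start Fri 02:00 > Tue 00:00? ✓; start Fri 02:00 <= Thu 01:00? ✗ → no.
compaction: start Mon 17:00 < Sun 16:00? ✓; start Mon 17:00 > Tue 00:00? ✗; start Mon 17:00 <= Thu 01:00? ✓ → no.
demo: start Fri 22:00 < Sun 16:00? ✓; start Fri 22:00 > Tue 00:00? ✓; start Fri 22:00 <= Thu 01:00? ✗ → no.
deploy: start Mon 14:00 < Sun 16:00? ✓; start Mon 14:00 > Tue 00:00? ✗; start Mon 14:00 <= Thu 01:00? ✓ → no.
load_test: start Thu 19:00 < Sun 16:00? ✓; start Thu 19:00 > Tue 00:00? ✓; start Thu 19:00 <= Thu 01:00? ✗ → no.
onboarding: start Mon 10:00 < Sun 16:00? ✓; start Mon 10:00 > Tue 00:00? ✗; start Mon 10:00 <= Thu 01:00? ✓ → no.
rehearsal: start Mon 16:00 < Sun 16:00? ✓; start Mon 16:00 > Tue 00:00? ✗; start Mon 16:00 <= Thu 01:00? ✓ → no.
sync_call: start Thu 00:00 < Sun 16:00? ✓; start Thu 00:00 > Tue 00:00? ✓; start Thu 00:00 <= Thu 01:00? ✓ → yes.
Result: sync_call.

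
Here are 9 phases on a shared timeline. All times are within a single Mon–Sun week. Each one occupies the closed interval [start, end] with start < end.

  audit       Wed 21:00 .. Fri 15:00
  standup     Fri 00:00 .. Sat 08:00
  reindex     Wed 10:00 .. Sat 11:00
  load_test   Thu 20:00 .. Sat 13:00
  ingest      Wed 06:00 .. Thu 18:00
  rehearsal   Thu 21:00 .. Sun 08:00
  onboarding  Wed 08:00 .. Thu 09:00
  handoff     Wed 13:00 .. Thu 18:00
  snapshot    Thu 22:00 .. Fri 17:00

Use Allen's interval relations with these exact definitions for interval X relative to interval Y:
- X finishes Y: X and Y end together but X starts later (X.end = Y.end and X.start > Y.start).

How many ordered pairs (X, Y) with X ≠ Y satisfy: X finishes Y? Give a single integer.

1

Checking all 72 ordered pairs for relation 'finishes'; matching pairs in alphabetical order:
(handoff, ingest): handoff finishes ingest ✓
Count: 1.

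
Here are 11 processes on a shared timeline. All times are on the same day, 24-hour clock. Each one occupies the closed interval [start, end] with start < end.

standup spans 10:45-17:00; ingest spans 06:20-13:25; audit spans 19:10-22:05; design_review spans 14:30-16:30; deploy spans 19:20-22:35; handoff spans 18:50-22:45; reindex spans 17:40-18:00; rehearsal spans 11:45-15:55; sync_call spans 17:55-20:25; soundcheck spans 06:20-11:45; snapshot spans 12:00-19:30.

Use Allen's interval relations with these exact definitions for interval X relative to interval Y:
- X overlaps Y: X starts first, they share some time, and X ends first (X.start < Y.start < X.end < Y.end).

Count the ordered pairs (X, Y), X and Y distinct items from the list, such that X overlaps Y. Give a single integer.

16

Checking all 110 ordered pairs for relation 'overlaps'; matching pairs in alphabetical order:
(audit, deploy): audit overlaps deploy ✓
(ingest, rehearsal): ingest overlaps rehearsal ✓
(ingest, snapshot): ingest overlaps snapshot ✓
(ingest, standup): ingest overlaps standup ✓
(rehearsal, design_review): rehearsal overlaps design_review ✓
(rehearsal, snapshot): rehearsal overlaps snapshot ✓
(reindex, sync_call): reindex overlaps sync_call ✓
(snapshot, audit): snapshot overlaps audit ✓
(snapshot, deploy): snapshot overlaps deploy ✓
(snapshot, handoff): snapshot overlaps handoff ✓
(snapshot, sync_call): snapshot overlaps sync_call ✓
(soundcheck, standup): soundcheck overlaps standup ✓
(standup, snapshot): standup overlaps snapshot ✓
(sync_call, audit): sync_call overlaps audit ✓
(sync_call, deploy): sync_call overlaps deploy ✓
(sync_call, handoff): sync_call overlaps handoff ✓
Count: 16.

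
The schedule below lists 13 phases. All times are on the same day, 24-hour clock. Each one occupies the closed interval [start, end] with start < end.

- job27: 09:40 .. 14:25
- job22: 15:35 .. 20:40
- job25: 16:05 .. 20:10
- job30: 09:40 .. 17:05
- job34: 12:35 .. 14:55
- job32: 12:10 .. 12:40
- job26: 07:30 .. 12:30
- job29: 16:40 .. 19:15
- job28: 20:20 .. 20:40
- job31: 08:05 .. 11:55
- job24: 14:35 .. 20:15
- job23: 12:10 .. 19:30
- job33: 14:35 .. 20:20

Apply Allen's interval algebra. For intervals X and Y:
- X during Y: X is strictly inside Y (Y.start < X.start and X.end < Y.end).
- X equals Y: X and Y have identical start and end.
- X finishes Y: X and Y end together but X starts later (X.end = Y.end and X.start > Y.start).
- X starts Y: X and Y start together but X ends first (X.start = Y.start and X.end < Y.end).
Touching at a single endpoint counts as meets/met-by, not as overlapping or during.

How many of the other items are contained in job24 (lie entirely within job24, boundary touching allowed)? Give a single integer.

2

Target job24 = [14:35, 20:15].
job22 [15:35, 20:40] → overlapped-by → no.
job23 [12:10, 19:30] → overlaps → no.
job25 [16:05, 20:10] → during → counts.
job26 [07:30, 12:30] → before → no.
job27 [09:40, 14:25] → before → no.
job28 [20:20, 20:40] → after → no.
job29 [16:40, 19:15] → during → counts.
job30 [09:40, 17:05] → overlaps → no.
job31 [08:05, 11:55] → before → no.
job32 [12:10, 12:40] → before → no.
job33 [14:35, 20:20] → started-by → no.
job34 [12:35, 14:55] → overlaps → no.
Total: 2.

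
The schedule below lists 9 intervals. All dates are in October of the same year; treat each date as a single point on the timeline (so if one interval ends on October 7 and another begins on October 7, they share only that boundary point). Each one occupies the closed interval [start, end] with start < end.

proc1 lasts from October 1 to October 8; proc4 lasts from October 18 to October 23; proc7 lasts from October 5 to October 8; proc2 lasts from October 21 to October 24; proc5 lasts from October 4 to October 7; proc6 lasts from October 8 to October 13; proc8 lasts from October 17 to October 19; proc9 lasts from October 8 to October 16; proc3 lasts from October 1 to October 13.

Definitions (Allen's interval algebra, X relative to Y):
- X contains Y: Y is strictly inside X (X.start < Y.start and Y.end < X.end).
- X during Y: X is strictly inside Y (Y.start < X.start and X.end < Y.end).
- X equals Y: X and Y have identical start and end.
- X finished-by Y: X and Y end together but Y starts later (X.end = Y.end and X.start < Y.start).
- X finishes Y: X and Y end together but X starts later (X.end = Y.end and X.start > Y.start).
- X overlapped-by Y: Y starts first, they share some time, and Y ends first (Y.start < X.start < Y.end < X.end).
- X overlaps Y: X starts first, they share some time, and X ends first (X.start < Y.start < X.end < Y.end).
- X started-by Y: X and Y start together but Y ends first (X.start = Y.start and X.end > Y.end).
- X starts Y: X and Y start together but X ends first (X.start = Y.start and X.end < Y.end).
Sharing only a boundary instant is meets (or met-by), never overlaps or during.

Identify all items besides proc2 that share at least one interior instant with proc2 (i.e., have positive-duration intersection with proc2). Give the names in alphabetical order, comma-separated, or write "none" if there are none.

proc4

Target proc2 = [October 21, October 24].
proc1 [October 1, October 8] → before → no.
proc3 [October 1, October 13] → before → no.
proc4 [October 18, October 23] → overlaps → yes.
proc5 [October 4, October 7] → before → no.
proc6 [October 8, October 13] → before → no.
proc7 [October 5, October 8] → before → no.
proc8 [October 17, October 19] → before → no.
proc9 [October 8, October 16] → before → no.
Result: proc4.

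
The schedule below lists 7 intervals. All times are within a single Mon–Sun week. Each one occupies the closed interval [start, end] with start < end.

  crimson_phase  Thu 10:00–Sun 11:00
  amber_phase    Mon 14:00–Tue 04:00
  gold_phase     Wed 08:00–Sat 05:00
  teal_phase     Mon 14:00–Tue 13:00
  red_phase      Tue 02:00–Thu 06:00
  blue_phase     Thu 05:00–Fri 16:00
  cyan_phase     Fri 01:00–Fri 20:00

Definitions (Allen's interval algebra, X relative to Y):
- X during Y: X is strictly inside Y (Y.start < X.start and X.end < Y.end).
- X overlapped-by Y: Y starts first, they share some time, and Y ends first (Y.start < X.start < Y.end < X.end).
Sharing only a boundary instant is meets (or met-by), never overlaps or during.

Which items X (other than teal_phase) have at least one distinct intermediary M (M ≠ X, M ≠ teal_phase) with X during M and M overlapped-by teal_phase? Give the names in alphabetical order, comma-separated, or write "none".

Target teal_phase = [Mon 14:00, Tue 13:00].
Intermediaries M with M overlapped-by teal_phase: red_phase.
Via red_phase — items with X during red_phase: none.
Union: none.

none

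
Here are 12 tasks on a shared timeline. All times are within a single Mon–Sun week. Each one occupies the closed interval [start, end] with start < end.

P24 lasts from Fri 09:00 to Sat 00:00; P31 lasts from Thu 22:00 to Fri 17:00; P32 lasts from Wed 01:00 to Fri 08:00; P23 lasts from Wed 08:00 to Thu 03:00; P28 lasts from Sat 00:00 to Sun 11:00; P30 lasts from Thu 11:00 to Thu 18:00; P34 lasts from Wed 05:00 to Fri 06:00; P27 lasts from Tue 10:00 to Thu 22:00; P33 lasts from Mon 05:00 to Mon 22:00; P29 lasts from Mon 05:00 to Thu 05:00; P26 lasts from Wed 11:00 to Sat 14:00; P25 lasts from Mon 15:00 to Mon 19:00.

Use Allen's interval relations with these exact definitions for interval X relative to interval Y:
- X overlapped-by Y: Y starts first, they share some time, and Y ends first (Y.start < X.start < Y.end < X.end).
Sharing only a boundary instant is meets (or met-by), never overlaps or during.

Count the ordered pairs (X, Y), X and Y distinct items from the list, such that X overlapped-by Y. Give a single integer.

14

Checking all 132 ordered pairs for relation 'overlapped-by'; matching pairs in alphabetical order:
(P24, P31): P24 overlapped-by P31 ✓
(P26, P23): P26 overlapped-by P23 ✓
(P26, P27): P26 overlapped-by P27 ✓
(P26, P29): P26 overlapped-by P29 ✓
(P26, P32): P26 overlapped-by P32 ✓
(P26, P34): P26 overlapped-by P34 ✓
(P27, P29): P27 overlapped-by P29 ✓
(P28, P26): P28 overlapped-by P26 ✓
(P31, P32): P31 overlapped-by P32 ✓
(P31, P34): P31 overlapped-by P34 ✓
(P32, P27): P32 overlapped-by P27 ✓
(P32, P29): P32 overlapped-by P29 ✓
(P34, P27): P34 overlapped-by P27 ✓
(P34, P29): P34 overlapped-by P29 ✓
Count: 14.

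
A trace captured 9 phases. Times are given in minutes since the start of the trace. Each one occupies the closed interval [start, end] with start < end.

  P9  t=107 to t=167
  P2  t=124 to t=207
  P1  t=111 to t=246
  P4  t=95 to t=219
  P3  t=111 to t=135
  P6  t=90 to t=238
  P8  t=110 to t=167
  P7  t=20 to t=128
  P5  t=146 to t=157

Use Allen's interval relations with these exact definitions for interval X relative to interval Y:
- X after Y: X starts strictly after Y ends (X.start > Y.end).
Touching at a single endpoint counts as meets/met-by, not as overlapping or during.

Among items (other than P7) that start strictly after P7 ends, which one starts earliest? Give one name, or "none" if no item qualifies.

Target P7 = [t=20, t=128].
P1 [t=111, t=246] → overlapped-by → excluded.
P2 [t=124, t=207] → overlapped-by → excluded.
P3 [t=111, t=135] → overlapped-by → excluded.
P4 [t=95, t=219] → overlapped-by → excluded.
P5 [t=146, t=157] → after → candidate.
P6 [t=90, t=238] → overlapped-by → excluded.
P8 [t=110, t=167] → overlapped-by → excluded.
P9 [t=107, t=167] → overlapped-by → excluded.
Among candidates, earliest start is t=146 → P5.

P5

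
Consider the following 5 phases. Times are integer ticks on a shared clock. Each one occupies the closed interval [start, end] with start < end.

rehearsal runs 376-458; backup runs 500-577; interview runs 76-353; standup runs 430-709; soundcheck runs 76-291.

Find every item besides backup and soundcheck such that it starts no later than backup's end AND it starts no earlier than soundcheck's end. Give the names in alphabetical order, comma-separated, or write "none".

Conditions: its start is no later than backup's end (X.start <= 577) AND its start is no earlier than soundcheck's end (X.start >= 291).
interview: start 76 <= 577? ✓; start 76 >= 291? ✗ → no.
rehearsal: start 376 <= 577? ✓; start 376 >= 291? ✓ → yes.
standup: start 430 <= 577? ✓; start 430 >= 291? ✓ → yes.
Result: rehearsal, standup.

rehearsal, standup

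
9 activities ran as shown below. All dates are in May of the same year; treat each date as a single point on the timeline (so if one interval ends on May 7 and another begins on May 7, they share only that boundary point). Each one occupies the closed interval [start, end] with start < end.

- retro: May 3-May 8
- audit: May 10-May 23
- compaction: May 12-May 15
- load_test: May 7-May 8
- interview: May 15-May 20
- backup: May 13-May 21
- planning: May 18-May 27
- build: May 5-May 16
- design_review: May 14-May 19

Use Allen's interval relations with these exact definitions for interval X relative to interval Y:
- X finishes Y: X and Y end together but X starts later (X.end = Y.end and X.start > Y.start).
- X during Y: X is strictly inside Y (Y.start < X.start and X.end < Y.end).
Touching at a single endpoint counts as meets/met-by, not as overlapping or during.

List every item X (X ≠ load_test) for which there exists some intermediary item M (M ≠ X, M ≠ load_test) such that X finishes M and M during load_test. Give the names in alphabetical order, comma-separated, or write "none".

none

Target load_test = [May 7, May 8].
Intermediaries M with M during load_test: none.
Union: none.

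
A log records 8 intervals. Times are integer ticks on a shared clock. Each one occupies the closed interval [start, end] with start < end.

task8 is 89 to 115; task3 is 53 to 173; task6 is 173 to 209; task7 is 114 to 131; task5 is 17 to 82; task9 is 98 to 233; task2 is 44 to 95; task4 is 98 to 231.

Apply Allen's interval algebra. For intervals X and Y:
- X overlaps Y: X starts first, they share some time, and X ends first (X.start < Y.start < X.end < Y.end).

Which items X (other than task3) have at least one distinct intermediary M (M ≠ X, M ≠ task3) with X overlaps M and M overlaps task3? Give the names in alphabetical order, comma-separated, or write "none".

task5

Target task3 = [53, 173].
Intermediaries M with M overlaps task3: task2, task5.
Via task2 — items with X overlaps task2: task5.
Via task5 — items with X overlaps task5: none.
Union: task5.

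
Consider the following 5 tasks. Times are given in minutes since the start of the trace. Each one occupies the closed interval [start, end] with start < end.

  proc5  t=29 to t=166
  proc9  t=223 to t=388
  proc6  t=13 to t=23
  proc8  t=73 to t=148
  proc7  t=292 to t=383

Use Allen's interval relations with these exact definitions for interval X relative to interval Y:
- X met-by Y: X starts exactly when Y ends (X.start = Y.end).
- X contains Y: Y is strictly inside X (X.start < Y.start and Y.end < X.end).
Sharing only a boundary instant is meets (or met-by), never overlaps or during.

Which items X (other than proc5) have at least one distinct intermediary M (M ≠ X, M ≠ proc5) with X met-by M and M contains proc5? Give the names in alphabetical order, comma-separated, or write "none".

none

Target proc5 = [t=29, t=166].
Intermediaries M with M contains proc5: none.
Union: none.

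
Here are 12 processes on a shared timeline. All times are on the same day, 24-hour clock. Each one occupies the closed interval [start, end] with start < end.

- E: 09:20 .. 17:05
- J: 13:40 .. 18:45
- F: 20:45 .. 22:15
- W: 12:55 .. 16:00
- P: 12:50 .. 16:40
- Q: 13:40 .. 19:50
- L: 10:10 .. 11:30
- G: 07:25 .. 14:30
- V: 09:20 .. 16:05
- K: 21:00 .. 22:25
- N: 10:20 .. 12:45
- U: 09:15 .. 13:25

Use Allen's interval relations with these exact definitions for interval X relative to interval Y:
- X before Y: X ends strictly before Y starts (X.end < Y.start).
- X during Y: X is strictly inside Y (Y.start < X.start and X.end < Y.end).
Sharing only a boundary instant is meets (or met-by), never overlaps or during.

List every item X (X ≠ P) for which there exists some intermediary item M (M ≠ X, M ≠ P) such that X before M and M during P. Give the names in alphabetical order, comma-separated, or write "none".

L, N

Target P = [12:50, 16:40].
Intermediaries M with M during P: W.
Via W — items with X before W: L, N.
Union: L, N.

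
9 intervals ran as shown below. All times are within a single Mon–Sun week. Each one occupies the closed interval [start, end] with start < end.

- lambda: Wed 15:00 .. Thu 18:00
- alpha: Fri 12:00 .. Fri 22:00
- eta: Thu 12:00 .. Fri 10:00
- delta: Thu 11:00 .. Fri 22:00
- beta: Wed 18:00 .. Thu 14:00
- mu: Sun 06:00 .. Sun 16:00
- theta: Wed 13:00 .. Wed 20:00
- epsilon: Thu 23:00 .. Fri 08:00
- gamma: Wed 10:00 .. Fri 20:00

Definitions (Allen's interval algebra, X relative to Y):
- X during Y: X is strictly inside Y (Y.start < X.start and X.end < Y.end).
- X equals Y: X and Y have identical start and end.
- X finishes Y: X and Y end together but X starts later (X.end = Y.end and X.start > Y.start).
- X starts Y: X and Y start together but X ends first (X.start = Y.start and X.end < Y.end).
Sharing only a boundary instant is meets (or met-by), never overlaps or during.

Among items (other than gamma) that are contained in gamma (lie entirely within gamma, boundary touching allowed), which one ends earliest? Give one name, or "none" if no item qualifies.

Target gamma = [Wed 10:00, Fri 20:00].
alpha [Fri 12:00, Fri 22:00] → overlapped-by → excluded.
beta [Wed 18:00, Thu 14:00] → during → candidate.
delta [Thu 11:00, Fri 22:00] → overlapped-by → excluded.
epsilon [Thu 23:00, Fri 08:00] → during → candidate.
eta [Thu 12:00, Fri 10:00] → during → candidate.
lambda [Wed 15:00, Thu 18:00] → during → candidate.
mu [Sun 06:00, Sun 16:00] → after → excluded.
theta [Wed 13:00, Wed 20:00] → during → candidate.
Among candidates, earliest end is Wed 20:00 → theta.

theta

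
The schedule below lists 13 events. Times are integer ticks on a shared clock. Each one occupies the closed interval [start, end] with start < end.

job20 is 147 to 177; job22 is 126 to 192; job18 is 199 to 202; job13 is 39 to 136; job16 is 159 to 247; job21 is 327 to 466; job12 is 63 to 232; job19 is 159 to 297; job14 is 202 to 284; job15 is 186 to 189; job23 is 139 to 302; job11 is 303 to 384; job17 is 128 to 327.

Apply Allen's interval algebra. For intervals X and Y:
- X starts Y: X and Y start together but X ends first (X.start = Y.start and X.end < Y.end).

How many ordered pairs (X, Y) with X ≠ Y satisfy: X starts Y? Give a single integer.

Checking all 156 ordered pairs for relation 'starts'; matching pairs in alphabetical order:
(job16, job19): job16 starts job19 ✓
Count: 1.

1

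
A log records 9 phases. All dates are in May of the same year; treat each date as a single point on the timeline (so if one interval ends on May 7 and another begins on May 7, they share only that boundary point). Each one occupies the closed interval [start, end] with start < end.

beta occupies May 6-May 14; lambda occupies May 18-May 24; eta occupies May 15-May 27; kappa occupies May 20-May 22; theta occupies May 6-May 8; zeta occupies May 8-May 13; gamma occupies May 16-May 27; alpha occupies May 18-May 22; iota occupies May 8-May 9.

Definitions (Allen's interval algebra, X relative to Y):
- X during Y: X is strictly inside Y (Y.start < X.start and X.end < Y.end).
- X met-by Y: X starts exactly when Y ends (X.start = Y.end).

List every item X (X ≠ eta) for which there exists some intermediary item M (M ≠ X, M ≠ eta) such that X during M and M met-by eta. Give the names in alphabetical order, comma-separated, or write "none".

none

Target eta = [May 15, May 27].
Intermediaries M with M met-by eta: none.
Union: none.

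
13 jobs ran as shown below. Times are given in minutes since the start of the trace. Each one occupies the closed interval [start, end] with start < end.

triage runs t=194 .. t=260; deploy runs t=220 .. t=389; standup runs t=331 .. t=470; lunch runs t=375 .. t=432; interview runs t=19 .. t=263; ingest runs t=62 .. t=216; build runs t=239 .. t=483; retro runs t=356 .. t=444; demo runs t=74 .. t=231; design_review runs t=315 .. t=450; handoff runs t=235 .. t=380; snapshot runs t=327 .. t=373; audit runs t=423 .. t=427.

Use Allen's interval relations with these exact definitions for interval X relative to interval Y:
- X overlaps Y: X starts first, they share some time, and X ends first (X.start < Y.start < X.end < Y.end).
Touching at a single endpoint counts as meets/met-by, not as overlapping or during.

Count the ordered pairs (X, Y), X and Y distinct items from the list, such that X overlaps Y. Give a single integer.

23

Checking all 156 ordered pairs for relation 'overlaps'; matching pairs in alphabetical order:
(demo, deploy): demo overlaps deploy ✓
(demo, triage): demo overlaps triage ✓
(deploy, build): deploy overlaps build ✓
(deploy, design_review): deploy overlaps design_review ✓
(deploy, lunch): deploy overlaps lunch ✓
(deploy, retro): deploy overlaps retro ✓
(deploy, standup): deploy overlaps standup ✓
(design_review, standup): design_review overlaps standup ✓
(handoff, build): handoff overlaps build ✓
(handoff, design_review): handoff overlaps design_review ✓
(handoff, lunch): handoff overlaps lunch ✓
(handoff, retro): handoff overlaps retro ✓
(handoff, standup): handoff overlaps standup ✓
(ingest, demo): ingest overlaps demo ✓
(ingest, triage): ingest overlaps triage ✓
(interview, build): interview overlaps build ✓
(interview, deploy): interview overlaps deploy ✓
(interview, handoff): interview overlaps handoff ✓
(snapshot, retro): snapshot overlaps retro ✓
(snapshot, standup): snapshot overlaps standup ✓
(triage, build): triage overlaps build ✓
(triage, deploy): triage overlaps deploy ✓
(triage, handoff): triage overlaps handoff ✓
Count: 23.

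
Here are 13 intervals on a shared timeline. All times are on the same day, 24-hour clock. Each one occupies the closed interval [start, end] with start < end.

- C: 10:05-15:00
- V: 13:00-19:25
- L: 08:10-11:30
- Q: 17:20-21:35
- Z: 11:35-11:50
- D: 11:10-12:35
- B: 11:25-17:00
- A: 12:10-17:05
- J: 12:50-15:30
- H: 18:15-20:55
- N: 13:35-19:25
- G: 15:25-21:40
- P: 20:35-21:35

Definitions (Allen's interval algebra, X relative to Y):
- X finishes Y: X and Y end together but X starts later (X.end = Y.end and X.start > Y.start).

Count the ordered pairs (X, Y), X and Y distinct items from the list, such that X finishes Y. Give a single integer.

Checking all 156 ordered pairs for relation 'finishes'; matching pairs in alphabetical order:
(N, V): N finishes V ✓
(P, Q): P finishes Q ✓
Count: 2.

2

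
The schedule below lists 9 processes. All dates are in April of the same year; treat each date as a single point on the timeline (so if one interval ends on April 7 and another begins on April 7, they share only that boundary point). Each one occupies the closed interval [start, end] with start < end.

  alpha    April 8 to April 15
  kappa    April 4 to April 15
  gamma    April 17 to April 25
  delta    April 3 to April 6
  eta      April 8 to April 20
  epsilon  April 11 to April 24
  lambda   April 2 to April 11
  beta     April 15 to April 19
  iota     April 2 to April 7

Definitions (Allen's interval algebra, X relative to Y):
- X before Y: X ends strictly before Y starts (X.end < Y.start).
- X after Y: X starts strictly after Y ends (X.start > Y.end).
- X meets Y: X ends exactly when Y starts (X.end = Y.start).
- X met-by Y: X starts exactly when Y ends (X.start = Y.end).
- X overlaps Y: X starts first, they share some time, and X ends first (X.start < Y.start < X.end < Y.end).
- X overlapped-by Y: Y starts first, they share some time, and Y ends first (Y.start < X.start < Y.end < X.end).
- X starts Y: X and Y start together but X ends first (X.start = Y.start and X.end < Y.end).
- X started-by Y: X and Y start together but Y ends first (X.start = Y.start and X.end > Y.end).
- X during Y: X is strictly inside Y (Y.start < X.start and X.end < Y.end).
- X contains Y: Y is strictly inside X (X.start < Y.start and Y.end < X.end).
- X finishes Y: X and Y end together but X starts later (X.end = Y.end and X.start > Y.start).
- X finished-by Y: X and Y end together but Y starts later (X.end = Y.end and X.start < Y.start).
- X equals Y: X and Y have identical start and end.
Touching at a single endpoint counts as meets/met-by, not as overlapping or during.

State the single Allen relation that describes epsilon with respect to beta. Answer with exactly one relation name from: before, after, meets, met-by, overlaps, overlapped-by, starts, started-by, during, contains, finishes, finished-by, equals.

epsilon = [April 11, April 24]; beta = [April 15, April 19].
Compare endpoints: epsilon.start < beta.start, epsilon.start < beta.end, epsilon.end > beta.start, epsilon.end > beta.end.
That pattern is 'contains'.

contains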